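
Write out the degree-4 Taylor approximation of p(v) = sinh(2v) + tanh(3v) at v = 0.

Combine the two series term by term.
p(0) = 0
p′(0) = 5
p′′(0) = 0
p′′′(0) = -46
p^(4)(0) = 0

-23*v^3/3 + 5*v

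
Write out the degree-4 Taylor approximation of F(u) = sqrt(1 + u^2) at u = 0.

Apply the Taylor formula c_k = f^(k)(a)/k!.

-u^4/8 + u^2/2 + 1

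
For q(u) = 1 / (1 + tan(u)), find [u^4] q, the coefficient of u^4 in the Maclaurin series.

Expand as Σ (-1)^k u^k with u equal to the inner function's series.
[u^0] = 1;  [u^1] = -1;  [u^2] = 1;  [u^3] = -4/3;  [u^4] = 5/3.

5/3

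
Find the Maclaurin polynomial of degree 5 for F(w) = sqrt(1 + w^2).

-w^4/8 + w^2/2 + 1

[w^0] = 1;  [w^1] = 0;  [w^2] = 1/2;  [w^3] = 0;  [w^4] = -1/8;  [w^5] = 0.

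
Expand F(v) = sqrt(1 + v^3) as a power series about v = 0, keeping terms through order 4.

v^3/2 + 1

[v^0] = 1;  [v^1] = 0;  [v^2] = 0;  [v^3] = 1/2;  [v^4] = 0.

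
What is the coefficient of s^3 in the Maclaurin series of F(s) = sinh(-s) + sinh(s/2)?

Add the two expansions coefficient-wise.
F(0) = 0
F′(0) = -1/2
F′′(0) = 0
F′′′(0) = -7/8

-7/48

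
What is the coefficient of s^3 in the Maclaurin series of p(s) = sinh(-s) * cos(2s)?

Expand each factor separately, then convolve coefficients.
p(0) = 0
p′(0) = -1
p′′(0) = 0
p′′′(0) = 11
So c_3 = p′′′(0)/3! = 11/6.

11/6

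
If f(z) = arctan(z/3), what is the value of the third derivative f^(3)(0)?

-2/27

The coefficient of z^3 in the expansion is -1/81, so f′′′(0) = 3! * (-1/81) = -2/27.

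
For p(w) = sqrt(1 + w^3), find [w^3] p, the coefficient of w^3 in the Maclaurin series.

p(0) = 1
p′(0) = 0
p′′(0) = 0
p′′′(0) = 3
Then c_k = p^(k)(0)/k! gives each Taylor coefficient.

1/2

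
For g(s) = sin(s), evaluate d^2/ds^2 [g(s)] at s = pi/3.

Differentiate repeatedly and evaluate at the center.
From the series, [(s - pi/3)^2] g = -sqrt(3)/4; multiply by 2! = 2 to get -sqrt(3)/2.

-sqrt(3)/2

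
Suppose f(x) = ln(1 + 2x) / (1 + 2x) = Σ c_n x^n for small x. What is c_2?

-6

Multiply the two series term by term and collect like powers.
f(0) = 0
f′(0) = 2
f′′(0) = -12
Then c_k = f^(k)(0)/k! gives each Taylor coefficient.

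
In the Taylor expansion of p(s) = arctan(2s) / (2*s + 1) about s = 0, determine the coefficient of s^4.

-32/3

Use 1/(1 - r) = Σ r^k on the denominator, then take the Cauchy product.
[s^0] = 0;  [s^1] = 2;  [s^2] = -4;  [s^3] = 16/3;  [s^4] = -32/3.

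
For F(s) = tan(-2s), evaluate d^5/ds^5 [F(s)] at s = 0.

-512

From the series, [s^5] F = -64/15; multiply by 5! = 120 to get -512.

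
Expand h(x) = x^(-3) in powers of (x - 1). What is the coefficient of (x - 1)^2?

6

Use the known series and substitute for the argument.
h(1) = 1
h′(1) = -3
h′′(1) = 12
So c_2 = h′′(1)/2! = 6.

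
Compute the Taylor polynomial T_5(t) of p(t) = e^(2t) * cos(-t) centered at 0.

-19*t^5/60 - 7*t^4/24 + t^3/3 + 3*t^2/2 + 2*t + 1

Write out both Maclaurin series and multiply, keeping only the needed powers.
p(0) = 1
p′(0) = 2
p′′(0) = 3
p′′′(0) = 2
p^(4)(0) = -7
p^(5)(0) = -38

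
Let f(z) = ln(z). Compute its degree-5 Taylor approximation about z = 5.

Compute the successive derivatives at the expansion point and divide by k!.

(z - 5)^5/15625 - (z - 5)^4/2500 + (z - 5)^3/375 - (z - 5)^2/50 + (z - 5)/5 + ln(5)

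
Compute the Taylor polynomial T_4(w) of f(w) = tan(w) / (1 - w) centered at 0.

Multiply the two series term by term and collect like powers.
f(0) = 0
f′(0) = 1
f′′(0) = 2
f′′′(0) = 8
f^(4)(0) = 32
Then c_k = f^(k)(0)/k! gives each Taylor coefficient.

4*w^4/3 + 4*w^3/3 + w^2 + w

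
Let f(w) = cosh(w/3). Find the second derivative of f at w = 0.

Use the known series and substitute for the argument.
From the series, [w^2] f = 1/18; multiply by 2! = 2 to get 1/9.

1/9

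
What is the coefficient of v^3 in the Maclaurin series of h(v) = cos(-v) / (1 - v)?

1/2

Expand 1/(denominator) as a geometric series and multiply by the numerator's series.
h(0) = 1
h′(0) = 1
h′′(0) = 1
h′′′(0) = 3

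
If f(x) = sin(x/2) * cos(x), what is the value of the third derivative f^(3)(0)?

Take the Cauchy product of the two expansions.
From the series, [x^3] f = -13/48; multiply by 3! = 6 to get -13/8.

-13/8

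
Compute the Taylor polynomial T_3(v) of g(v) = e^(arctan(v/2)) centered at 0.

Substitute the inner expansion into the outer series and collect powers.
[v^0] = 1;  [v^1] = 1/2;  [v^2] = 1/8;  [v^3] = -1/48.

-v^3/48 + v^2/8 + v/2 + 1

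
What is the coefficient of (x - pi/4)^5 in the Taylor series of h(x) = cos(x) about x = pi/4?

-sqrt(2)/240

h(pi/4) = sqrt(2)/2
h′(pi/4) = -sqrt(2)/2
h′′(pi/4) = -sqrt(2)/2
h′′′(pi/4) = sqrt(2)/2
h^(4)(pi/4) = sqrt(2)/2
h^(5)(pi/4) = -sqrt(2)/2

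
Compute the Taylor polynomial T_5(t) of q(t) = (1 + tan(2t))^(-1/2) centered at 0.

Let u equal the inner series; expand the outer function in u and truncate.
q(0) = 1
q′(0) = -1
q′′(0) = 3
q′′′(0) = -23
q^(4)(0) = 201
q^(5)(0) = -2401

-2401*t^5/120 + 67*t^4/8 - 23*t^3/6 + 3*t^2/2 - t + 1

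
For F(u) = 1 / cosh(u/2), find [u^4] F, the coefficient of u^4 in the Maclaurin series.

Invert the denominator's series and multiply.
[u^0] = 1;  [u^1] = 0;  [u^2] = -1/8;  [u^3] = 0;  [u^4] = 5/384.

5/384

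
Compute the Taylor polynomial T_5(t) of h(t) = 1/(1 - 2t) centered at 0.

Apply the Taylor formula c_k = f^(k)(a)/k!.
[t^0] = 1;  [t^1] = 2;  [t^2] = 4;  [t^3] = 8;  [t^4] = 16;  [t^5] = 32.

32*t^5 + 16*t^4 + 8*t^3 + 4*t^2 + 2*t + 1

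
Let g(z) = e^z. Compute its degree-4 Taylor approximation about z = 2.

(z - 2)^4*e^(2)/24 + (z - 2)^3*e^(2)/6 + (z - 2)^2*e^(2)/2 + (z - 2)*e^(2) + e^(2)

g(2) = e^(2)
g′(2) = e^(2)
g′′(2) = e^(2)
g′′′(2) = e^(2)
g^(4)(2) = e^(2)
Then c_k = g^(k)(2)/k! gives each Taylor coefficient.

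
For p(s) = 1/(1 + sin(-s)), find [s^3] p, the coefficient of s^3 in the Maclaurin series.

5/6

Let u equal the inner series; expand the outer function in u and truncate.
p(0) = 1
p′(0) = 1
p′′(0) = 2
p′′′(0) = 5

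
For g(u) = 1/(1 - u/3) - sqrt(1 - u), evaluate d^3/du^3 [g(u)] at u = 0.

Add the two expansions coefficient-wise.
From the series, [u^3] g = 43/432; multiply by 3! = 6 to get 43/72.

43/72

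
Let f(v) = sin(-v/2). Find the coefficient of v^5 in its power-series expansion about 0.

c_5 = f^(5)(0)/5! = -1/3840.

-1/3840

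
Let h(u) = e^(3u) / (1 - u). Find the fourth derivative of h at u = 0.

Write out both Maclaurin series and multiply, keeping only the needed powers.
The coefficient of u^4 in the expansion is 131/8, so h^(4)(0) = 4! * (131/8) = 393.

393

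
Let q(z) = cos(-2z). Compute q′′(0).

-4

The coefficient of z^2 in the expansion is -2, so q′′(0) = 2! * (-2) = -4.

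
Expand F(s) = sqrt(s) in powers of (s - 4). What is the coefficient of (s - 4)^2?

Use the known series and substitute for the argument.
F(4) = 2
F′(4) = 1/4
F′′(4) = -1/32

-1/64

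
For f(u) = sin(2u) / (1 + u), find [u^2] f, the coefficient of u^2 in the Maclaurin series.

Multiply the two series term by term and collect like powers.

-2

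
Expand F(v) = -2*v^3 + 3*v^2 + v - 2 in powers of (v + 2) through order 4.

-2*(v + 2)^3 + 15*(v + 2)^2 - 35*(v + 2) + 24

[(v + 2)^0] = 24;  [(v + 2)^1] = -35;  [(v + 2)^2] = 15;  [(v + 2)^3] = -2;  [(v + 2)^4] = 0.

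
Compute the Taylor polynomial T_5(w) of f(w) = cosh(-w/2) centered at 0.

f(0) = 1
f′(0) = 0
f′′(0) = 1/4
f′′′(0) = 0
f^(4)(0) = 1/16
f^(5)(0) = 0

w^4/384 + w^2/8 + 1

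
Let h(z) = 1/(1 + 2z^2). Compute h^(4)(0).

96

The coefficient of z^4 in the expansion is 4, so h^(4)(0) = 4! * (4) = 96.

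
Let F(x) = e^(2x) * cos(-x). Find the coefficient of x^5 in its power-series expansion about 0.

-19/60

Take the Cauchy product of the two expansions.
[x^0] = 1;  [x^1] = 2;  [x^2] = 3/2;  [x^3] = 1/3;  [x^4] = -7/24;  [x^5] = -19/60.
So c_5 = F^(5)(0)/5! = -19/60.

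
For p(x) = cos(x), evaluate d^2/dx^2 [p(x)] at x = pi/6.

From the series, [(x - pi/6)^2] p = -sqrt(3)/4; multiply by 2! = 2 to get -sqrt(3)/2.

-sqrt(3)/2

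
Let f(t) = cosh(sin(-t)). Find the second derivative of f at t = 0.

1

Substitute the inner expansion into the outer series and collect powers.
From the series, [t^2] f = 1/2; multiply by 2! = 2 to get 1.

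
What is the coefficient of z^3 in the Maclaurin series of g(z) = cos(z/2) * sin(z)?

Take the Cauchy product of the two expansions.
So c_3 = g′′′(0)/3! = -7/24.

-7/24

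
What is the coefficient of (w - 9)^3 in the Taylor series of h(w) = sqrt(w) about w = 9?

1/3888

Differentiate repeatedly and evaluate at the center.
[(w - 9)^0] = 3;  [(w - 9)^1] = 1/6;  [(w - 9)^2] = -1/216;  [(w - 9)^3] = 1/3888.
So c_3 = h′′′(9)/3! = 1/3888.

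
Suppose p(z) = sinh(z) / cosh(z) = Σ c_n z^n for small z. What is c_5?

Divide the numerator series by the denominator series (power-series long division).
p(0) = 0
p′(0) = 1
p′′(0) = 0
p′′′(0) = -2
p^(4)(0) = 0
p^(5)(0) = 16

2/15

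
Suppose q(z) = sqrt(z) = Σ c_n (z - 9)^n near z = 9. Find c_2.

q(9) = 3
q′(9) = 1/6
q′′(9) = -1/108

-1/216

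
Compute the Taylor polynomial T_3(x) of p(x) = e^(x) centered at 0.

x^3/6 + x^2/2 + x + 1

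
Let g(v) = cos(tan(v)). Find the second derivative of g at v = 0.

-1

Substitute the inner expansion into the outer series and collect powers.
The coefficient of v^2 in the expansion is -1/2, so g′′(0) = 2! * (-1/2) = -1.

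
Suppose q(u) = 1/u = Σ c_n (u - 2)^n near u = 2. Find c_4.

1/32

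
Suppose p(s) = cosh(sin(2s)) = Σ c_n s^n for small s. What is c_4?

-2

Compose series: expand the inner function first, then feed it into the outer expansion.
p(0) = 1
p′(0) = 0
p′′(0) = 4
p′′′(0) = 0
p^(4)(0) = -48
So c_4 = p^(4)(0)/4! = -2.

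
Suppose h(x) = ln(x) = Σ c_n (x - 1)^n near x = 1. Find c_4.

-1/4

h(1) = 0
h′(1) = 1
h′′(1) = -1
h′′′(1) = 2
h^(4)(1) = -6
Then c_k = h^(k)(1)/k! gives each Taylor coefficient.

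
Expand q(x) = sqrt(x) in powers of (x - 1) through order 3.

(x - 1)^3/16 - (x - 1)^2/8 + (x - 1)/2 + 1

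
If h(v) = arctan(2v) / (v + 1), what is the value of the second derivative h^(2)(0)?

-4

Expand 1/(denominator) as a geometric series and multiply by the numerator's series.
From the series, [v^2] h = -2; multiply by 2! = 2 to get -4.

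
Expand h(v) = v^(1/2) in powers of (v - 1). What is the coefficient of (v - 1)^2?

Compute the successive derivatives at the expansion point and divide by k!.
h(1) = 1
h′(1) = 1/2
h′′(1) = -1/4

-1/8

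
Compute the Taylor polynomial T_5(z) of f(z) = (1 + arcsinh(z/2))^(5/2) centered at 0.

11*z^5/8192 - 85*z^4/2048 - 5*z^3/384 + 15*z^2/32 + 5*z/4 + 1

Substitute the inner expansion into the outer series and collect powers.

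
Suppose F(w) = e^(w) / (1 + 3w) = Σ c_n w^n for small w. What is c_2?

Write out both Maclaurin series and multiply, keeping only the needed powers.
F(0) = 1
F′(0) = -2
F′′(0) = 13

13/2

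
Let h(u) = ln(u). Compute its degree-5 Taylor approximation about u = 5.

(u - 5)^5/15625 - (u - 5)^4/2500 + (u - 5)^3/375 - (u - 5)^2/50 + (u - 5)/5 + ln(5)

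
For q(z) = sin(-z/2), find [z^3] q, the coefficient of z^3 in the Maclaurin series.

1/48

Apply the Taylor formula c_k = f^(k)(a)/k!.
q(0) = 0
q′(0) = -1/2
q′′(0) = 0
q′′′(0) = 1/8
Then c_k = q^(k)(0)/k! gives each Taylor coefficient.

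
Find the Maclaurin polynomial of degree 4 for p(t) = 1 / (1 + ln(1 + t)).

11*t^4/3 - 7*t^3/3 + 3*t^2/2 - t + 1

Expand as Σ (-1)^k u^k with u equal to the inner function's series.
p(0) = 1
p′(0) = -1
p′′(0) = 3
p′′′(0) = -14
p^(4)(0) = 88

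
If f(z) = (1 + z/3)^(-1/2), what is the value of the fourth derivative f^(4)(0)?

35/432

The coefficient of z^4 in the expansion is 35/10368, so f^(4)(0) = 4! * (35/10368) = 35/432.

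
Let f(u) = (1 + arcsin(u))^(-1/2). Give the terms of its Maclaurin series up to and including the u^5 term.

Plug the Maclaurin series of the inner function into that of the outer and collect terms.
f(0) = 1
f′(0) = -1/2
f′′(0) = 3/4
f′′′(0) = -19/8
f^(4)(0) = 153/16
f^(5)(0) = -1689/32

-563*u^5/1280 + 51*u^4/128 - 19*u^3/48 + 3*u^2/8 - u/2 + 1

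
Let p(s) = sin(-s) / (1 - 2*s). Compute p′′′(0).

Expand 1/(denominator) as a geometric series and multiply by the numerator's series.
The coefficient of s^3 in the expansion is -23/6, so p′′′(0) = 3! * (-23/6) = -23.

-23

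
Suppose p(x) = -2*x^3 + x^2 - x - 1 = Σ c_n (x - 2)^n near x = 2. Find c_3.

-2

c_3 = p′′′(2)/3! = -2.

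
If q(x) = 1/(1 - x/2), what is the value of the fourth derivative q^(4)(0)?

3/2

Use the known series and substitute for the argument.
From the series, [x^4] q = 1/16; multiply by 4! = 24 to get 3/2.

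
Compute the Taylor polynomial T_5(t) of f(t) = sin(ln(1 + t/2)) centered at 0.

Plug the Maclaurin series of the inner function into that of the outer and collect terms.
f(0) = 0
f′(0) = 1/2
f′′(0) = -1/4
f′′′(0) = 1/8
f^(4)(0) = 0
f^(5)(0) = -5/16

-t^5/384 + t^3/48 - t^2/8 + t/2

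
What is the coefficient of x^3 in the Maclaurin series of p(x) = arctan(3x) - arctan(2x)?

Combine the two series term by term.
p(0) = 0
p′(0) = 1
p′′(0) = 0
p′′′(0) = -38
So c_3 = p′′′(0)/3! = -19/3.

-19/3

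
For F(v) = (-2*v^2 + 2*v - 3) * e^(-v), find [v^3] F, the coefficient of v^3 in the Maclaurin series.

Shift and add copies of the series according to the polynomial's terms.
F(0) = -3
F′(0) = 5
F′′(0) = -11
F′′′(0) = 21
So c_3 = F′′′(0)/3! = 7/2.

7/2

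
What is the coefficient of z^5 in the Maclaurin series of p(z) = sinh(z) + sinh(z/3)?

Expand each term separately and add.
p(0) = 0
p′(0) = 4/3
p′′(0) = 0
p′′′(0) = 28/27
p^(4)(0) = 0
p^(5)(0) = 244/243
Then c_k = p^(k)(0)/k! gives each Taylor coefficient.

61/7290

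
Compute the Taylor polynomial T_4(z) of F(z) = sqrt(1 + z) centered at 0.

F(0) = 1
F′(0) = 1/2
F′′(0) = -1/4
F′′′(0) = 3/8
F^(4)(0) = -15/16
Dividing each by k! gives the coefficients c_0, ..., c_4.

-5*z^4/128 + z^3/16 - z^2/8 + z/2 + 1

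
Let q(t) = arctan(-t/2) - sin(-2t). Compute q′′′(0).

Combine the two series term by term.
From the series, [t^3] q = -31/24; multiply by 3! = 6 to get -31/4.

-31/4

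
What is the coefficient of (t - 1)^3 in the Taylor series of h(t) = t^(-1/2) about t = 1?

Apply the Taylor formula c_k = f^(k)(a)/k!.

-5/16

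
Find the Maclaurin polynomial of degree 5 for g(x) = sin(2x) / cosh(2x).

48*x^5/5 - 16*x^3/3 + 2*x

Divide the numerator series by the denominator series (power-series long division).
g(0) = 0
g′(0) = 2
g′′(0) = 0
g′′′(0) = -32
g^(4)(0) = 0
g^(5)(0) = 1152
The Taylor polynomial is Σ g^(k)(0)/k! · x^k.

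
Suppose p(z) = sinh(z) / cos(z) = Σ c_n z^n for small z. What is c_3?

2/3

Write the quotient as an unknown series and match coefficients against numerator = denominator · series.
p(0) = 0
p′(0) = 1
p′′(0) = 0
p′′′(0) = 4
The Taylor polynomial is Σ p^(k)(0)/k! · z^k.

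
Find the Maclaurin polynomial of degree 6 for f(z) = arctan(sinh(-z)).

-z^5/24 + z^3/6 - z

Compose series: expand the inner function first, then feed it into the outer expansion.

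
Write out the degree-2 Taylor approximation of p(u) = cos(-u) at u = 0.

[u^0] = 1;  [u^1] = 0;  [u^2] = -1/2.

1 - u^2/2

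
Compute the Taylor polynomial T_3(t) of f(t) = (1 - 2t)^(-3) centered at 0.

80*t^3 + 24*t^2 + 6*t + 1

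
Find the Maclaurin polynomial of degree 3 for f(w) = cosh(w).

w^2/2 + 1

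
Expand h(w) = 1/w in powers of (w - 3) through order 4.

(w - 3)^4/243 - (w - 3)^3/81 + (w - 3)^2/27 - (w - 3)/9 + 1/3

h(3) = 1/3
h′(3) = -1/9
h′′(3) = 2/27
h′′′(3) = -2/27
h^(4)(3) = 8/81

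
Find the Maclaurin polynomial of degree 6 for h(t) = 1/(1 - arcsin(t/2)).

83*t^6/2880 + 63*t^5/1280 + t^4/12 + 7*t^3/48 + t^2/4 + t/2 + 1

Compose series: expand the inner function first, then feed it into the outer expansion.
h(0) = 1
h′(0) = 1/2
h′′(0) = 1/2
h′′′(0) = 7/8
h^(4)(0) = 2
h^(5)(0) = 189/32
h^(6)(0) = 83/4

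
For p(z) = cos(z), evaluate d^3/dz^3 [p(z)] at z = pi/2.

From the series, [(z - pi/2)^3] p = 1/6; multiply by 3! = 6 to get 1.

1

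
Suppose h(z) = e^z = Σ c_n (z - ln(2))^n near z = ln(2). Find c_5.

1/60

Differentiate repeatedly and evaluate at the center.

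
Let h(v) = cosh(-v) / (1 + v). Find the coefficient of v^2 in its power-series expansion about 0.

3/2

Write out both Maclaurin series and multiply, keeping only the needed powers.
h(0) = 1
h′(0) = -1
h′′(0) = 3
The Taylor polynomial is Σ h^(k)(0)/k! · v^k.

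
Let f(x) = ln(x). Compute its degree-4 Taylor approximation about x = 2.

Apply the Taylor formula c_k = f^(k)(a)/k!.
f(2) = ln(2)
f′(2) = 1/2
f′′(2) = -1/4
f′′′(2) = 1/4
f^(4)(2) = -3/8
Then c_k = f^(k)(2)/k! gives each Taylor coefficient.

-(x - 2)^4/64 + (x - 2)^3/24 - (x - 2)^2/8 + (x - 2)/2 + ln(2)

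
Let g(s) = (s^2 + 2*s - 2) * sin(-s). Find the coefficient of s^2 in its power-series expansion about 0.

Distribute the polynomial across the series and collect like powers.
g(0) = 0
g′(0) = 2
g′′(0) = -4
So c_2 = g′′(0)/2! = -2.

-2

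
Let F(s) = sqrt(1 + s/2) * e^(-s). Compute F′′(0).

7/16

Expand each factor separately, then convolve coefficients.
The coefficient of s^2 in the expansion is 7/32, so F′′(0) = 2! * (7/32) = 7/16.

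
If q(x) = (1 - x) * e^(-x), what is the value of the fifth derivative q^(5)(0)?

-6

Multiply each power in the prefactor through the base expansion.
The coefficient of x^5 in the expansion is -1/20, so q^(5)(0) = 5! * (-1/20) = -6.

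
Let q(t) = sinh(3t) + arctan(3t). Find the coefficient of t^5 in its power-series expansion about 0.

Expand each term separately and add.
q(0) = 0
q′(0) = 6
q′′(0) = 0
q′′′(0) = -27
q^(4)(0) = 0
q^(5)(0) = 6075
So c_5 = q^(5)(0)/5! = 405/8.

405/8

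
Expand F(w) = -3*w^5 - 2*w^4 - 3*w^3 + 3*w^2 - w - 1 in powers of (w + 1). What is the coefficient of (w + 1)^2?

c_2 = F′′(-1)/2! = 30.

30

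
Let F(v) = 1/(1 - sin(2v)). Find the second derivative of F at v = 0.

Plug the Maclaurin series of the inner function into that of the outer and collect terms.
The coefficient of v^2 in the expansion is 4, so F′′(0) = 2! * (4) = 8.

8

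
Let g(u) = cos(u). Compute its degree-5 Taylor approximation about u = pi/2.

-(u - pi/2)^5/120 + (u - pi/2)^3/6 - (u - pi/2)

Use the known series and substitute for the argument.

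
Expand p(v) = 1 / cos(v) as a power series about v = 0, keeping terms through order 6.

61*v^6/720 + 5*v^4/24 + v^2/2 + 1

Write the quotient as an unknown series and match coefficients against numerator = denominator · series.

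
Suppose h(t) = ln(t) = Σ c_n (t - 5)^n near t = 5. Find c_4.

Differentiate repeatedly and evaluate at the center.
So c_4 = h^(4)(5)/4! = -1/2500.

-1/2500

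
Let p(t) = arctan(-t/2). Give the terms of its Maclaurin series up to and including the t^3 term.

t^3/24 - t/2

[t^0] = 0;  [t^1] = -1/2;  [t^2] = 0;  [t^3] = 1/24.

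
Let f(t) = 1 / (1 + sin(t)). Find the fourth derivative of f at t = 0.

Use the geometric series for the reciprocal, then substitute.
From the series, [t^4] f = 2/3; multiply by 4! = 24 to get 16.

16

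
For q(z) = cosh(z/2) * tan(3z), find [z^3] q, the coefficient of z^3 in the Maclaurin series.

Write out both Maclaurin series and multiply, keeping only the needed powers.
q(0) = 0
q′(0) = 3
q′′(0) = 0
q′′′(0) = 225/4
Dividing each by k! gives the coefficients c_0, ..., c_3.

75/8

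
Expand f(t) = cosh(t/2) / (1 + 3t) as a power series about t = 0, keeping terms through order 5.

-31537*t^5/128 + 31537*t^4/384 - 219*t^3/8 + 73*t^2/8 - 3*t + 1

Take the Cauchy product of the two expansions.
[t^0] = 1;  [t^1] = -3;  [t^2] = 73/8;  [t^3] = -219/8;  [t^4] = 31537/384;  [t^5] = -31537/128.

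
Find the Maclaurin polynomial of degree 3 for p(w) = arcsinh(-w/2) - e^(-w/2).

w^3/24 - w^2/8 - 1

Expand each term separately and add.
p(0) = -1
p′(0) = 0
p′′(0) = -1/4
p′′′(0) = 1/4
Then c_k = p^(k)(0)/k! gives each Taylor coefficient.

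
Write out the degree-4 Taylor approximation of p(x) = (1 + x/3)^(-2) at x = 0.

5*x^4/81 - 4*x^3/27 + x^2/3 - 2*x/3 + 1

[x^0] = 1;  [x^1] = -2/3;  [x^2] = 1/3;  [x^3] = -4/27;  [x^4] = 5/81.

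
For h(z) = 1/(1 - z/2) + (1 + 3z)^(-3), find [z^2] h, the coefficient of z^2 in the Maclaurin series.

Add the two expansions coefficient-wise.
h(0) = 2
h′(0) = -17/2
h′′(0) = 217/2

217/4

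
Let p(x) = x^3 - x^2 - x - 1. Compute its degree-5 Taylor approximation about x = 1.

p(1) = -2
p′(1) = 0
p′′(1) = 4
p′′′(1) = 6
p^(4)(1) = 0
p^(5)(1) = 0

(x - 1)^3 + 2*(x - 1)^2 - 2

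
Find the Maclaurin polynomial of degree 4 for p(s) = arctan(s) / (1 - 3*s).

Use 1/(1 - r) = Σ r^k on the denominator, then take the Cauchy product.
p(0) = 0
p′(0) = 1
p′′(0) = 6
p′′′(0) = 52
p^(4)(0) = 624
The Taylor polynomial is Σ p^(k)(0)/k! · s^k.

26*s^4 + 26*s^3/3 + 3*s^2 + s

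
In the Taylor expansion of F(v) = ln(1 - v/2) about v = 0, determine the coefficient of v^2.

[v^0] = 0;  [v^1] = -1/2;  [v^2] = -1/8.

-1/8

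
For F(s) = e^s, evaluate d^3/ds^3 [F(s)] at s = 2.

From the series, [(s - 2)^3] F = e^(2)/6; multiply by 3! = 6 to get e^(2).

e^(2)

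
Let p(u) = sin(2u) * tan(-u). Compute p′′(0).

-4

Multiply the two series term by term and collect like powers.
From the series, [u^2] p = -2; multiply by 2! = 2 to get -4.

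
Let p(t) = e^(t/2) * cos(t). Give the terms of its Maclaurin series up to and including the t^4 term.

Take the Cauchy product of the two expansions.
p(0) = 1
p′(0) = 1/2
p′′(0) = -3/4
p′′′(0) = -11/8
p^(4)(0) = -7/16

-7*t^4/384 - 11*t^3/48 - 3*t^2/8 + t/2 + 1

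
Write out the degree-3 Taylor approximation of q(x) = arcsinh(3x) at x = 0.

Compute the successive derivatives at the expansion point and divide by k!.
[x^0] = 0;  [x^1] = 3;  [x^2] = 0;  [x^3] = -9/2.

-9*x^3/2 + 3*x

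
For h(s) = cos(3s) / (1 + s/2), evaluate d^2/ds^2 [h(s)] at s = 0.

Multiply the two series term by term and collect like powers.
From the series, [s^2] h = -17/4; multiply by 2! = 2 to get -17/2.

-17/2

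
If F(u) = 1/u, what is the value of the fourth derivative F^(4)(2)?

3/4

From the series, [(u - 2)^4] F = 1/32; multiply by 4! = 24 to get 3/4.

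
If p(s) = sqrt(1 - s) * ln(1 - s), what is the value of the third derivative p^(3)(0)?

1/4

Take the Cauchy product of the two expansions.
The coefficient of s^3 in the expansion is 1/24, so p′′′(0) = 3! * (1/24) = 1/4.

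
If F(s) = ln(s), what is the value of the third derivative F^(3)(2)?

From the series, [(s - 2)^3] F = 1/24; multiply by 3! = 6 to get 1/4.

1/4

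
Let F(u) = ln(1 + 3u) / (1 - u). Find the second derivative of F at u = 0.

Write out both Maclaurin series and multiply, keeping only the needed powers.
From the series, [u^2] F = -3/2; multiply by 2! = 2 to get -3.

-3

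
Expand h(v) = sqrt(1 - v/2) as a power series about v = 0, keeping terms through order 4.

-5*v^4/2048 - v^3/128 - v^2/32 - v/4 + 1

Compute the successive derivatives at the expansion point and divide by k!.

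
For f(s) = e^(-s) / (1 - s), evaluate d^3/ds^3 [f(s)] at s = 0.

Multiply the numerator's expansion by the denominator's geometric series.
The coefficient of s^3 in the expansion is 1/3, so f′′′(0) = 3! * (1/3) = 2.

2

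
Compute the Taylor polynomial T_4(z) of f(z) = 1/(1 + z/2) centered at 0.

f(0) = 1
f′(0) = -1/2
f′′(0) = 1/2
f′′′(0) = -3/4
f^(4)(0) = 3/2

z^4/16 - z^3/8 + z^2/4 - z/2 + 1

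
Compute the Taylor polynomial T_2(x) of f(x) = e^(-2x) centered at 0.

2*x^2 - 2*x + 1

Use the known series and substitute for the argument.
f(0) = 1
f′(0) = -2
f′′(0) = 4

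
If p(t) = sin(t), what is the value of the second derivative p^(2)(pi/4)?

-sqrt(2)/2

Compute the successive derivatives at the expansion point and divide by k!.
The coefficient of (t - pi/4)^2 in the expansion is -sqrt(2)/4, so p′′(pi/4) = 2! * (-sqrt(2)/4) = -sqrt(2)/2.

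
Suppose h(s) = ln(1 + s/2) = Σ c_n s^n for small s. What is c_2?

-1/8

h(0) = 0
h′(0) = 1/2
h′′(0) = -1/4
Then c_k = h^(k)(0)/k! gives each Taylor coefficient.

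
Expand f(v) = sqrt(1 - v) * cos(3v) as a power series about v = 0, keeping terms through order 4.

499*v^4/128 + 35*v^3/16 - 37*v^2/8 - v/2 + 1

Take the Cauchy product of the two expansions.
f(0) = 1
f′(0) = -1/2
f′′(0) = -37/4
f′′′(0) = 105/8
f^(4)(0) = 1497/16
Then c_k = f^(k)(0)/k! gives each Taylor coefficient.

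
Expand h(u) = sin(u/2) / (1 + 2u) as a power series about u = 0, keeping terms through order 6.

Write out both Maclaurin series and multiply, keeping only the needed powers.

-30401*u^6/1920 + 30401*u^5/3840 - 95*u^4/24 + 95*u^3/48 - u^2 + u/2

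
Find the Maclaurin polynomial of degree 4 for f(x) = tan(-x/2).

f(0) = 0
f′(0) = -1/2
f′′(0) = 0
f′′′(0) = -1/4
f^(4)(0) = 0

-x^3/24 - x/2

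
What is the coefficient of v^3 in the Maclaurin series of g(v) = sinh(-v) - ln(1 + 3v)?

-55/6

Combine the two series term by term.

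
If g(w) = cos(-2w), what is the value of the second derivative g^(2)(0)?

Compute the successive derivatives at the expansion point and divide by k!.
The coefficient of w^2 in the expansion is -2, so g′′(0) = 2! * (-2) = -4.

-4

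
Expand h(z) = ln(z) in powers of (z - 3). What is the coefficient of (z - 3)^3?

h(3) = ln(3)
h′(3) = 1/3
h′′(3) = -1/9
h′′′(3) = 2/27
So c_3 = h′′′(3)/3! = 1/81.

1/81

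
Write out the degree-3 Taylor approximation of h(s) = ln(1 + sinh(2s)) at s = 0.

4*s^3 - 2*s^2 + 2*s

Substitute the inner expansion into the outer series and collect powers.
h(0) = 0
h′(0) = 2
h′′(0) = -4
h′′′(0) = 24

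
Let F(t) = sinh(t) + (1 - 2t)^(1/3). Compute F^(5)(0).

Add the two expansions coefficient-wise.
From the series, [t^5] F = -27917/29160; multiply by 5! = 120 to get -27917/243.

-27917/243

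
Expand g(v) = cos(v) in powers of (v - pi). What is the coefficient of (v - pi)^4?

-1/24

g(pi) = -1
g′(pi) = 0
g′′(pi) = 1
g′′′(pi) = 0
g^(4)(pi) = -1
So c_4 = g^(4)(pi)/4! = -1/24.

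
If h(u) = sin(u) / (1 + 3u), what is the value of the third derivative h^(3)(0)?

Write out both Maclaurin series and multiply, keeping only the needed powers.
The coefficient of u^3 in the expansion is 53/6, so h′′′(0) = 3! * (53/6) = 53.

53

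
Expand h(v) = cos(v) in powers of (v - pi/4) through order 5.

-sqrt(2)*(v - pi/4)^5/240 + sqrt(2)*(v - pi/4)^4/48 + sqrt(2)*(v - pi/4)^3/12 - sqrt(2)*(v - pi/4)^2/4 - sqrt(2)*(v - pi/4)/2 + sqrt(2)/2

[(v - pi/4)^0] = sqrt(2)/2;  [(v - pi/4)^1] = -sqrt(2)/2;  [(v - pi/4)^2] = -sqrt(2)/4;  [(v - pi/4)^3] = sqrt(2)/12;  [(v - pi/4)^4] = sqrt(2)/48;  [(v - pi/4)^5] = -sqrt(2)/240.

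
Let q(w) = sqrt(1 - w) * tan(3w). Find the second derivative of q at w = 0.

Expand each factor separately, then convolve coefficients.
The coefficient of w^2 in the expansion is -3/2, so q′′(0) = 2! * (-3/2) = -3.

-3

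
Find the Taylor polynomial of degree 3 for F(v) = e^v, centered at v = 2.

(v - 2)^3*e^(2)/6 + (v - 2)^2*e^(2)/2 + (v - 2)*e^(2) + e^(2)

F(2) = e^(2)
F′(2) = e^(2)
F′′(2) = e^(2)
F′′′(2) = e^(2)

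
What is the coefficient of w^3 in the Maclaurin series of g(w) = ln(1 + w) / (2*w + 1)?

16/3

Multiply the numerator's expansion by the denominator's geometric series.
g(0) = 0
g′(0) = 1
g′′(0) = -5
g′′′(0) = 32
Dividing each by k! gives the coefficients c_0, ..., c_3.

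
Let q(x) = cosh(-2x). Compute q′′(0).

4

The coefficient of x^2 in the expansion is 2, so q′′(0) = 2! * (2) = 4.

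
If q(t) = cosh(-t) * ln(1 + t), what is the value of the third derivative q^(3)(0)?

5

Expand each factor separately, then convolve coefficients.
From the series, [t^3] q = 5/6; multiply by 3! = 6 to get 5.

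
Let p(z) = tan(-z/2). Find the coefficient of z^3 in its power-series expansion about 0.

p(0) = 0
p′(0) = -1/2
p′′(0) = 0
p′′′(0) = -1/4

-1/24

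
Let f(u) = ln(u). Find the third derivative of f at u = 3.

The coefficient of (u - 3)^3 in the expansion is 1/81, so f′′′(3) = 3! * (1/81) = 2/27.

2/27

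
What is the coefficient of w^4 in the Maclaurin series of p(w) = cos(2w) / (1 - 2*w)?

Expand 1/(denominator) as a geometric series and multiply by the numerator's series.
p(0) = 1
p′(0) = 2
p′′(0) = 4
p′′′(0) = 24
p^(4)(0) = 208
Dividing each by k! gives the coefficients c_0, ..., c_4.

26/3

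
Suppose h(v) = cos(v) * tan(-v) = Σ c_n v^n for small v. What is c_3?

1/6

Multiply the two series term by term and collect like powers.
h(0) = 0
h′(0) = -1
h′′(0) = 0
h′′′(0) = 1
Dividing each by k! gives the coefficients c_0, ..., c_3.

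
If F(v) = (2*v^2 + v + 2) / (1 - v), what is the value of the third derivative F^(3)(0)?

30

Shift and add copies of the series according to the polynomial's terms.
From the series, [v^3] F = 5; multiply by 3! = 6 to get 30.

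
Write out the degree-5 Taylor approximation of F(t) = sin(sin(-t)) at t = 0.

-t^5/10 + t^3/3 - t

Substitute the inner expansion into the outer series and collect powers.
F(0) = 0
F′(0) = -1
F′′(0) = 0
F′′′(0) = 2
F^(4)(0) = 0
F^(5)(0) = -12
Then c_k = F^(k)(0)/k! gives each Taylor coefficient.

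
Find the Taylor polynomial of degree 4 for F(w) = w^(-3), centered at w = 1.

15*(w - 1)^4 - 10*(w - 1)^3 + 6*(w - 1)^2 - 3*(w - 1) + 1

Use the known series and substitute for the argument.
F(1) = 1
F′(1) = -3
F′′(1) = 12
F′′′(1) = -60
F^(4)(1) = 360
Dividing each by k! gives the coefficients c_0, ..., c_4.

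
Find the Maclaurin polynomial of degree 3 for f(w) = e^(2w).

4*w^3/3 + 2*w^2 + 2*w + 1

[w^0] = 1;  [w^1] = 2;  [w^2] = 2;  [w^3] = 4/3.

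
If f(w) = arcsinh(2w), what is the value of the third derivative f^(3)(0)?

From the series, [w^3] f = -4/3; multiply by 3! = 6 to get -8.

-8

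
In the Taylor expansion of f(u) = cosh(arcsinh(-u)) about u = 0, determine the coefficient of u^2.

Let u equal the inner series; expand the outer function in u and truncate.
f(0) = 1
f′(0) = 0
f′′(0) = 1
So c_2 = f′′(0)/2! = 1/2.

1/2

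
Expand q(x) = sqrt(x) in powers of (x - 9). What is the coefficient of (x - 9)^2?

[(x - 9)^0] = 3;  [(x - 9)^1] = 1/6;  [(x - 9)^2] = -1/216.

-1/216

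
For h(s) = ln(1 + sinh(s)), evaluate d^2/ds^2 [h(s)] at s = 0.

Plug the Maclaurin series of the inner function into that of the outer and collect terms.
The coefficient of s^2 in the expansion is -1/2, so h′′(0) = 2! * (-1/2) = -1.

-1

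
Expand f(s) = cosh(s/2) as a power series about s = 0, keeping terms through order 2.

f(0) = 1
f′(0) = 0
f′′(0) = 1/4
The Taylor polynomial is Σ f^(k)(0)/k! · s^k.

s^2/8 + 1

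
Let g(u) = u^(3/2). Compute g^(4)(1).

9/16

From the series, [(u - 1)^4] g = 3/128; multiply by 4! = 24 to get 9/16.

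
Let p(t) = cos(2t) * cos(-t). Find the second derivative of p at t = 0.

-5

Expand each factor separately, then convolve coefficients.
The coefficient of t^2 in the expansion is -5/2, so p′′(0) = 2! * (-5/2) = -5.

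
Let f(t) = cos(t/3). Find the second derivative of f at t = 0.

From the series, [t^2] f = -1/18; multiply by 2! = 2 to get -1/9.

-1/9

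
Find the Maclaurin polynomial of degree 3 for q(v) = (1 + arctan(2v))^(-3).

Compose series: expand the inner function first, then feed it into the outer expansion.
[v^0] = 1;  [v^1] = -6;  [v^2] = 24;  [v^3] = -72.

-72*v^3 + 24*v^2 - 6*v + 1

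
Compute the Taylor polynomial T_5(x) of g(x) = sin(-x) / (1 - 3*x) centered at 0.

-9541*x^5/120 - 53*x^4/2 - 53*x^3/6 - 3*x^2 - x

Use 1/(1 - r) = Σ r^k on the denominator, then take the Cauchy product.
g(0) = 0
g′(0) = -1
g′′(0) = -6
g′′′(0) = -53
g^(4)(0) = -636
g^(5)(0) = -9541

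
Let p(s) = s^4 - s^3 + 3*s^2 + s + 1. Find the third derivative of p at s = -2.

Apply the Taylor formula c_k = f^(k)(a)/k!.
From the series, [(s + 2)^3] p = -9; multiply by 3! = 6 to get -54.

-54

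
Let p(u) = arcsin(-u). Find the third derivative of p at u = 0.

From the series, [u^3] p = -1/6; multiply by 3! = 6 to get -1.

-1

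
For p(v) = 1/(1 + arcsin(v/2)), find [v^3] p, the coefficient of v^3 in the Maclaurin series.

Substitute the inner expansion into the outer series and collect powers.
p(0) = 1
p′(0) = -1/2
p′′(0) = 1/2
p′′′(0) = -7/8
Dividing each by k! gives the coefficients c_0, ..., c_3.

-7/48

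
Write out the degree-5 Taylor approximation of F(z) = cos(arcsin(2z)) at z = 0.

-2*z^4 - 2*z^2 + 1

Let u equal the inner series; expand the outer function in u and truncate.
F(0) = 1
F′(0) = 0
F′′(0) = -4
F′′′(0) = 0
F^(4)(0) = -48
F^(5)(0) = 0
The Taylor polynomial is Σ F^(k)(0)/k! · z^k.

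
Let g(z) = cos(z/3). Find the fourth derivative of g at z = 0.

From the series, [z^4] g = 1/1944; multiply by 4! = 24 to get 1/81.

1/81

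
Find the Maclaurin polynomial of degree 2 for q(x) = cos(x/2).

1 - x^2/8

q(0) = 1
q′(0) = 0
q′′(0) = -1/4
Then c_k = q^(k)(0)/k! gives each Taylor coefficient.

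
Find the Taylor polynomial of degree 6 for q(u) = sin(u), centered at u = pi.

-(u - pi)^5/120 + (u - pi)^3/6 - (u - pi)

[(u - pi)^0] = 0;  [(u - pi)^1] = -1;  [(u - pi)^2] = 0;  [(u - pi)^3] = 1/6;  [(u - pi)^4] = 0;  [(u - pi)^5] = -1/120;  [(u - pi)^6] = 0.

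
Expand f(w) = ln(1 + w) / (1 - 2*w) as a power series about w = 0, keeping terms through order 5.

391*w^5/30 + 77*w^4/12 + 10*w^3/3 + 3*w^2/2 + w

Use 1/(1 - r) = Σ r^k on the denominator, then take the Cauchy product.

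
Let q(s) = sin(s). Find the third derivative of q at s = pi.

1

Use the known series and substitute for the argument.
The coefficient of (s - pi)^3 in the expansion is 1/6, so q′′′(pi) = 3! * (1/6) = 1.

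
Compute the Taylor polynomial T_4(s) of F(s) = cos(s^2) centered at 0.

Compute the successive derivatives at the expansion point and divide by k!.
F(0) = 1
F′(0) = 0
F′′(0) = 0
F′′′(0) = 0
F^(4)(0) = -12

1 - s^4/2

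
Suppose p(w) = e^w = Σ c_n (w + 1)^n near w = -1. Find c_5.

e^(-1)/120

p(-1) = e^(-1)
p′(-1) = e^(-1)
p′′(-1) = e^(-1)
p′′′(-1) = e^(-1)
p^(4)(-1) = e^(-1)
p^(5)(-1) = e^(-1)
Then c_k = p^(k)(-1)/k! gives each Taylor coefficient.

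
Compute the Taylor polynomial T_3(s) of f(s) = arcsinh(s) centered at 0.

-s^3/6 + s

f(0) = 0
f′(0) = 1
f′′(0) = 0
f′′′(0) = -1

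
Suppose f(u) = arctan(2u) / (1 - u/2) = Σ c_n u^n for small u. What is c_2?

1

Write out both Maclaurin series and multiply, keeping only the needed powers.
[u^0] = 0;  [u^1] = 2;  [u^2] = 1.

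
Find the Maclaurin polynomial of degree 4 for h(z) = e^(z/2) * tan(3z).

Write out both Maclaurin series and multiply, keeping only the needed powers.
[z^0] = 0;  [z^1] = 3;  [z^2] = 3/2;  [z^3] = 75/8;  [z^4] = 73/16.

73*z^4/16 + 75*z^3/8 + 3*z^2/2 + 3*z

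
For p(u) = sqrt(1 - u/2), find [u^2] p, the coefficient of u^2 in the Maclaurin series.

Apply the Taylor formula c_k = f^(k)(a)/k!.
[u^0] = 1;  [u^1] = -1/4;  [u^2] = -1/32.

-1/32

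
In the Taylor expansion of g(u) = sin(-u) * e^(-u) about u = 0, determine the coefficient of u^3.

-1/3

Take the Cauchy product of the two expansions.
g(0) = 0
g′(0) = -1
g′′(0) = 2
g′′′(0) = -2
So c_3 = g′′′(0)/3! = -1/3.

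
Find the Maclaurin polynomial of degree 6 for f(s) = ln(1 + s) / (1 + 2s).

Take the Cauchy product of the two expansions.
f(0) = 0
f′(0) = 1
f′′(0) = -5
f′′′(0) = 32
f^(4)(0) = -262
f^(5)(0) = 2644
f^(6)(0) = -31848

-1327*s^6/30 + 661*s^5/30 - 131*s^4/12 + 16*s^3/3 - 5*s^2/2 + s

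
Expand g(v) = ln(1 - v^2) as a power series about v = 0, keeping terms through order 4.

Apply the Taylor formula c_k = f^(k)(a)/k!.

-v^4/2 - v^2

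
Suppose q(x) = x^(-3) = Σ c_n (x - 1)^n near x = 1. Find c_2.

6

q(1) = 1
q′(1) = -3
q′′(1) = 12
So c_2 = q′′(1)/2! = 6.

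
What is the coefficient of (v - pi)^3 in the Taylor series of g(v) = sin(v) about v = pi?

1/6

[(v - pi)^0] = 0;  [(v - pi)^1] = -1;  [(v - pi)^2] = 0;  [(v - pi)^3] = 1/6.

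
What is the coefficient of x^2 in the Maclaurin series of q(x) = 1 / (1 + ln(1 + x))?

3/2

Use the geometric series for the reciprocal, then substitute.
q(0) = 1
q′(0) = -1
q′′(0) = 3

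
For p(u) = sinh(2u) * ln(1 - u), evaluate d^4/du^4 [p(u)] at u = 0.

-48

Multiply the two series term by term and collect like powers.
The coefficient of u^4 in the expansion is -2, so p^(4)(0) = 4! * (-2) = -48.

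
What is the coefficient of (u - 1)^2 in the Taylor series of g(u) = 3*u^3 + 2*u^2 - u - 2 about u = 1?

11

Compute the successive derivatives at the expansion point and divide by k!.
g(1) = 2
g′(1) = 12
g′′(1) = 22
So c_2 = g′′(1)/2! = 11.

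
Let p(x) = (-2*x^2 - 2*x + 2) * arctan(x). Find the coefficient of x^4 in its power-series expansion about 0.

Shift and add copies of the series according to the polynomial's terms.
p(0) = 0
p′(0) = 2
p′′(0) = -4
p′′′(0) = -16
p^(4)(0) = 16
Dividing each by k! gives the coefficients c_0, ..., c_4.

2/3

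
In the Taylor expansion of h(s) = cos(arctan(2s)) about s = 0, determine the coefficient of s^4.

Substitute the inner expansion into the outer series and collect powers.

6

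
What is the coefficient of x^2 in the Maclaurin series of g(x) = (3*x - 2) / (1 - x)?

Distribute the polynomial across the series and collect like powers.
g(0) = -2
g′(0) = 1
g′′(0) = 2
So c_2 = g′′(0)/2! = 1.

1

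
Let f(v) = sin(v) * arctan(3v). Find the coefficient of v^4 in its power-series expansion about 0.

-19/2

Write out both Maclaurin series and multiply, keeping only the needed powers.
f(0) = 0
f′(0) = 0
f′′(0) = 6
f′′′(0) = 0
f^(4)(0) = -228
So c_4 = f^(4)(0)/4! = -19/2.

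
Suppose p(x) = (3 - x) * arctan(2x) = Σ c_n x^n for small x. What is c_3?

-8

Shift and add copies of the series according to the polynomial's terms.
[x^0] = 0;  [x^1] = 6;  [x^2] = -2;  [x^3] = -8.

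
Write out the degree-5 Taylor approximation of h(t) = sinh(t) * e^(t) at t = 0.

2*t^5/15 + t^4/3 + 2*t^3/3 + t^2 + t

Expand each factor separately, then convolve coefficients.
[t^0] = 0;  [t^1] = 1;  [t^2] = 1;  [t^3] = 2/3;  [t^4] = 1/3;  [t^5] = 2/15.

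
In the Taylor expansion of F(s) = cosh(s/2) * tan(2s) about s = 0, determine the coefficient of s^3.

Multiply the two series term by term and collect like powers.
F(0) = 0
F′(0) = 2
F′′(0) = 0
F′′′(0) = 35/2
So c_3 = F′′′(0)/3! = 35/12.

35/12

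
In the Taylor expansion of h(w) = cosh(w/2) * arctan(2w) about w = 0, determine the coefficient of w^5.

Write out both Maclaurin series and multiply, keeping only the needed powers.
h(0) = 0
h′(0) = 2
h′′(0) = 0
h′′′(0) = -29/2
h^(4)(0) = 0
h^(5)(0) = 5829/8
Dividing each by k! gives the coefficients c_0, ..., c_5.

1943/320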